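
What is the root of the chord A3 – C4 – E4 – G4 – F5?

A, C, E, G, F are the tones of an F major ninth chord (F–A–C–E–G), making F the root.

F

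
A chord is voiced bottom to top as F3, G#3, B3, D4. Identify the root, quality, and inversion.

G# diminished seventh, third inversion

Reducing to letter names: F, G#, B, D. These stack in thirds as G#–B–D–F — a G# diminished seventh chord.
F is the seventh of G# diminished seventh; seventh in the bass means third inversion (figured bass 4/2).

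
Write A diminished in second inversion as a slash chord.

Adim/Eb

Second inversion of A diminished has the fifth (Eb) in the bass. As a slash chord: Adim/Eb.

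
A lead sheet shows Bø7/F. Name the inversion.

Bø7/F means B half-diminished seventh with F in the bass. F is the fifth of B half-diminished seventh (B–D–F–A), so this is second inversion.

second inversion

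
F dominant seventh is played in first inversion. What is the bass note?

In first inversion the third is lowest. For F dominant seventh (F–A–C–Eb) that is A.

A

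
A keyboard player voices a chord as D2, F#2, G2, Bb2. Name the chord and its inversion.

The pitch classes D, F#, G, Bb arrange in thirds as G–Bb–D–F#: a G minor-major seventh chord.
D is the fifth of G minor-major seventh; fifth in the bass means second inversion (figured bass 4/3).

G minor-major seventh, second inversion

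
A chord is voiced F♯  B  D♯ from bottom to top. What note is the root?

B

F#, B, D# are the tones of a B major triad (B–D#–F#), making B the root.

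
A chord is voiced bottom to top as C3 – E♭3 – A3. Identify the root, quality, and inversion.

Reducing to letter names: C, Eb, A. These stack in thirds as A–C–Eb — an A diminished triad.
With the third (C) in the bass, the chord is in first inversion (figured bass 6).

A diminished, first inversion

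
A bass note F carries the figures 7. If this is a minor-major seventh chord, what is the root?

F

The figures 7 mean the root of the chord is in the bass. If F is the root of a minor-major seventh chord, the root is F (chord tones F–Ab–C–E).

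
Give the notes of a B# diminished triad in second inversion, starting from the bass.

The chord tones are B#–D#–F#. With the fifth (F#) lowest for second inversion: F#, B#, D#.

F#, B#, D#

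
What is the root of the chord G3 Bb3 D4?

Reordering G, Bb, D into stacked thirds gives G–Bb–D; the bottom of that stack, G, is the root.

G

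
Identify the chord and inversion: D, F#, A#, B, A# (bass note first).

B minor-major seventh, first inversion

The distinct note names are D, F#, A#, B. Stacked in thirds they read B–D–F#–A#, which is a minor-major seventh chord on B.
D is the third of B minor-major seventh; third in the bass means first inversion (figured bass 6/5).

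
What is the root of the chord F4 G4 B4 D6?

Reordering F, G, B, D into stacked thirds gives G–B–D–F; the bottom of that stack, G, is the root.

G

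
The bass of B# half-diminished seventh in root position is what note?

In root position the root is lowest. For B# half-diminished seventh (B#–D#–F#–A#) that is B#.

B#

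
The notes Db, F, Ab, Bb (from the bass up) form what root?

Db, F, Ab, Bb are the tones of a Bb minor seventh chord (Bb–Db–F–Ab), making Bb the root.

Bb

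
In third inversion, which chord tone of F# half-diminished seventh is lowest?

F# half-diminished seventh is F#–A–C–E. Third inversion places the seventh in the bass: E.

E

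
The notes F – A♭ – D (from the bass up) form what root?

D

F, Ab, D are the tones of a D diminished triad (D–F–Ab), making D the root.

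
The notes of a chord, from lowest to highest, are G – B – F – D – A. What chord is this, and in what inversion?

The pitch classes G, B, F, D, A arrange in thirds as G–B–D–F–A: a G dominant ninth chord.
The lowest note is G, the root of the chord, so this is root position.

G dominant ninth, root position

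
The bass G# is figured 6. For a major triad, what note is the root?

E

The figures 6 mean the third of the chord is in the bass. If G# is the third of a major triad, the root is E (chord tones E–G#–B).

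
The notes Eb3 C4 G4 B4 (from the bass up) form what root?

C

Eb, C, G, B are the tones of a C minor-major seventh chord (C–Eb–G–B), making C the root.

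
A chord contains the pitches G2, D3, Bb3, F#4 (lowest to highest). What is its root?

G, D, Bb, F# are the tones of a G minor-major seventh chord (G–Bb–D–F#), making G the root.

G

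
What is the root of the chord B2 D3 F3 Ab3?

B, D, F, Ab are the tones of a B diminished seventh chord (B–D–F–Ab), making B the root.

B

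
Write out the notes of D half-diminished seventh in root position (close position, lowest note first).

D, F, Ab, C

D half-diminished seventh is D–F–Ab–C. Root position puts the root (D) in the bass, with the remaining tones above: D, F, Ab, C.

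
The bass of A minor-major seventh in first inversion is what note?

The third of A minor-major seventh (A–C–E–G#) is C; that is the bass in first inversion.

C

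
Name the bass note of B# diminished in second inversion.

F#

B# diminished is B#–D#–F#. Second inversion places the fifth in the bass: F#.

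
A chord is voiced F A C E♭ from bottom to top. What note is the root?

The distinct letter names are F, A, C, Eb. Arranged as a stack of thirds they read F–A–C–Eb, so F is the root (an F dominant seventh chord).

F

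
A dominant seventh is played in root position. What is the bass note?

A dominant seventh is A–C#–E–G. Root position places the root in the bass: A.

A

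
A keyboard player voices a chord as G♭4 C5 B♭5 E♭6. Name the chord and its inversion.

C half-diminished seventh, second inversion

The pitch classes Gb, C, Bb, Eb arrange in thirds as C–Eb–Gb–Bb: a C half-diminished seventh chord.
Gb is the fifth of C half-diminished seventh; fifth in the bass means second inversion (figured bass 4/3).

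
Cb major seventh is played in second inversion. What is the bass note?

Cb major seventh is Cb–Eb–Gb–Bb. Second inversion places the fifth in the bass: Gb.

Gb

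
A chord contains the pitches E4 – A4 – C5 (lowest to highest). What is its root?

Reordering E, A, C into stacked thirds gives A–C–E; the bottom of that stack, A, is the root.

A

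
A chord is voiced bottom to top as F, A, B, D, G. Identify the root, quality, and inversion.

The pitch classes F, A, B, D, G arrange in thirds as G–B–D–F–A: a G dominant ninth chord.
The lowest note is F, the seventh of the chord, so this is third inversion.

G dominant ninth, third inversion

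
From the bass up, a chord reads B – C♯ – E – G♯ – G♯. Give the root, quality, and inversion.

C# minor seventh, third inversion

The distinct note names are B, C#, E, G#. Stacked in thirds they read C#–E–G#–B, which is a minor seventh chord on C#.
With the seventh (B) in the bass, the chord is in third inversion (figured bass 4/2).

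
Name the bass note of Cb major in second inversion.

In second inversion the fifth is lowest. For Cb major (Cb–Eb–Gb) that is Gb.

Gb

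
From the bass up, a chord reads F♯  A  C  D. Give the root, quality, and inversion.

The distinct note names are F#, A, C, D. Stacked in thirds they read D–F#–A–C, which is a dominant seventh chord on D.
F# is the third of D dominant seventh; third in the bass means first inversion (figured bass 6/5).

D dominant seventh, first inversion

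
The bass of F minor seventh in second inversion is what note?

In second inversion the fifth is lowest. For F minor seventh (F–Ab–C–Eb) that is C.

C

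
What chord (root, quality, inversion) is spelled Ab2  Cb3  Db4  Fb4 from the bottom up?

Db minor seventh, second inversion

The pitch classes Ab, Cb, Db, Fb arrange in thirds as Db–Fb–Ab–Cb: a Db minor seventh chord.
Ab is the fifth of Db minor seventh; fifth in the bass means second inversion (figured bass 4/3).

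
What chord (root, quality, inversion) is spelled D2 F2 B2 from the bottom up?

The pitch classes D, F, B arrange in thirds as B–D–F: a B diminished triad.
With the third (D) in the bass, the chord is in first inversion (figured bass 6).

B diminished, first inversion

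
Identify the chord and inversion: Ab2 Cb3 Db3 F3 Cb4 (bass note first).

The distinct note names are Ab, Cb, Db, F. Stacked in thirds they read Db–F–Ab–Cb, which is a dominant seventh chord on Db.
With the fifth (Ab) in the bass, the chord is in second inversion (figured bass 4/3).

Db dominant seventh, second inversion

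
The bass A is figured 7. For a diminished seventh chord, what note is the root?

The figures 7 mean the root of the chord is in the bass. If A is the root of a diminished seventh chord, the root is A (chord tones A–C–Eb–Gb).

A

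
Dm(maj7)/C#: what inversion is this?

Dm(maj7)/C# means D minor-major seventh with C# in the bass. C# is the seventh of D minor-major seventh (D–F–A–C#), so this is third inversion.

third inversion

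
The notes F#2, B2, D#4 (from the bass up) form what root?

Reordering F#, B, D# into stacked thirds gives B–D#–F#; the bottom of that stack, B, is the root.

B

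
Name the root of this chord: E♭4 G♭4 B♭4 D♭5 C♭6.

Cb

Reordering Eb, Gb, Bb, Db, Cb into stacked thirds gives Cb–Eb–Gb–Bb–Db; the bottom of that stack, Cb, is the root.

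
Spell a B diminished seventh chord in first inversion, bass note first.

Spelling B diminished seventh: B–D–F–Ab. In first inversion the third is bass, giving D, F, Ab, B from the bottom.

D, F, Ab, B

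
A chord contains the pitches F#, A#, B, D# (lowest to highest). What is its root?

The distinct letter names are F#, A#, B, D#. Arranged as a stack of thirds they read B–D#–F#–A#, so B is the root (a B major seventh chord).

B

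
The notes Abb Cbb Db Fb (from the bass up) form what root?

The distinct letter names are Abb, Cbb, Db, Fb. Arranged as a stack of thirds they read Db–Fb–Abb–Cbb, so Db is the root (a Db diminished seventh chord).

Db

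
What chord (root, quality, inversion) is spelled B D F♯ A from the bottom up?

Reducing to letter names: B, D, F#, A. These stack in thirds as B–D–F#–A — a B minor seventh chord.
B is the root of B minor seventh; root in the bass means root position (figured bass 7).

B minor seventh, root position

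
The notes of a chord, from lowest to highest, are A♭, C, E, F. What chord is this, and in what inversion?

Reducing to letter names: Ab, C, E, F. These stack in thirds as F–Ab–C–E — an F minor-major seventh chord.
With the third (Ab) in the bass, the chord is in first inversion (figured bass 6/5).

F minor-major seventh, first inversion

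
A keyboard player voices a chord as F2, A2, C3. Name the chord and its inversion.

F major, root position

The distinct note names are F, A, C. Stacked in thirds they read F–A–C, which is a major triad on F.
The lowest note is F, the root of the chord, so this is root position (figured bass 5/3).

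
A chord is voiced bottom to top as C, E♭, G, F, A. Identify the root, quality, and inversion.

The distinct note names are C, Eb, G, F, A. Stacked in thirds they read F–A–C–Eb–G, which is a dominant ninth chord on F.
With the fifth (C) in the bass, the chord is in second inversion.

F dominant ninth, second inversion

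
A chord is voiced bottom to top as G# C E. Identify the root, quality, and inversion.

C augmented, second inversion

The distinct note names are G#, C, E. Stacked in thirds they read C–E–G#, which is an augmented triad on C.
G# is the fifth of C augmented; fifth in the bass means second inversion (figured bass 6/4).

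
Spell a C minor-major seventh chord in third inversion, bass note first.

B, C, Eb, G

Spelling C minor-major seventh: C–Eb–G–B. In third inversion the seventh is bass, giving B, C, Eb, G from the bottom.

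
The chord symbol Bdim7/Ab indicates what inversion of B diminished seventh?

third inversion

Bdim7/Ab means B diminished seventh with Ab in the bass. Ab is the seventh of B diminished seventh (B–D–F–Ab), so this is third inversion.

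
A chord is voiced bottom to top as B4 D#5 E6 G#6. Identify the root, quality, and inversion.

The distinct note names are B, D#, E, G#. Stacked in thirds they read E–G#–B–D#, which is a major seventh chord on E.
B is the fifth of E major seventh; fifth in the bass means second inversion (figured bass 4/3).

E major seventh, second inversion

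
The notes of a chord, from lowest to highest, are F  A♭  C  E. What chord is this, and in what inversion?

F minor-major seventh, root position

Reducing to letter names: F, Ab, C, E. These stack in thirds as F–Ab–C–E — an F minor-major seventh chord.
F is the root of F minor-major seventh; root in the bass means root position (figured bass 7).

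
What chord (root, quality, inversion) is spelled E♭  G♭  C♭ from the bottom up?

Cb major, first inversion

Reducing to letter names: Eb, Gb, Cb. These stack in thirds as Cb–Eb–Gb — a Cb major triad.
Eb is the third of Cb major; third in the bass means first inversion (figured bass 6).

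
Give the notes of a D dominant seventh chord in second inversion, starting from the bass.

The chord tones are D–F#–A–C. With the fifth (A) lowest for second inversion: A, C, D, F#.

A, C, D, F#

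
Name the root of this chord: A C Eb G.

Reordering A, C, Eb, G into stacked thirds gives A–C–Eb–G; the bottom of that stack, A, is the root.

A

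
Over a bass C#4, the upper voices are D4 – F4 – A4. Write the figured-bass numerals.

4/2

The notes C#, D, F, A stack in thirds as D–F–A–C# — a D minor-major seventh chord. The bass C# is the seventh, so this is third inversion: figured 4/2.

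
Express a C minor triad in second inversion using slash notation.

Second inversion of C minor has the fifth (G) in the bass. As a slash chord: Cm/G.

Cm/G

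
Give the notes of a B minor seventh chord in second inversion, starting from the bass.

Spelling B minor seventh: B–D–F#–A. In second inversion the fifth is bass, giving F#, A, B, D from the bottom.

F#, A, B, D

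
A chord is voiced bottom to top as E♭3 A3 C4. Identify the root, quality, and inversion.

The pitch classes Eb, A, C arrange in thirds as A–C–Eb: an A diminished triad.
Eb is the fifth of A diminished; fifth in the bass means second inversion (figured bass 6/4).

A diminished, second inversion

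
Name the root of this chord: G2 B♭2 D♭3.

G

The distinct letter names are G, Bb, Db. Arranged as a stack of thirds they read G–Bb–Db, so G is the root (a G diminished triad).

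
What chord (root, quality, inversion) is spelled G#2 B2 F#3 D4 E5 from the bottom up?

E dominant ninth, first inversion

The pitch classes G#, B, F#, D, E arrange in thirds as E–G#–B–D–F#: an E dominant ninth chord.
With the third (G#) in the bass, the chord is in first inversion.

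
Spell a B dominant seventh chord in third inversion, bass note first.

A, B, D#, F#

Spelling B dominant seventh: B–D#–F#–A. In third inversion the seventh is bass, giving A, B, D#, F# from the bottom.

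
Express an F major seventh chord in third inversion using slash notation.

Fmaj7/E

Third inversion of F major seventh has the seventh (E) in the bass. As a slash chord: Fmaj7/E.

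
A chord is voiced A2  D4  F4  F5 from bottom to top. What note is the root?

Reordering A, D, F into stacked thirds gives D–F–A; the bottom of that stack, D, is the root.

D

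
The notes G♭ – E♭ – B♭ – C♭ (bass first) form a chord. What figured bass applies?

The notes Gb, Eb, Bb, Cb stack in thirds as Cb–Eb–Gb–Bb — a Cb major seventh chord. The bass Gb is the fifth, so this is second inversion: figured 4/3.

4/3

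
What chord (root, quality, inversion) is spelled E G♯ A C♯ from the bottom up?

Reducing to letter names: E, G#, A, C#. These stack in thirds as A–C#–E–G# — an A major seventh chord.
E is the fifth of A major seventh; fifth in the bass means second inversion (figured bass 4/3).

A major seventh, second inversion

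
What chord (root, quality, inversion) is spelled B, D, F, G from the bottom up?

G dominant seventh, first inversion

The distinct note names are B, D, F, G. Stacked in thirds they read G–B–D–F, which is a dominant seventh chord on G.
With the third (B) in the bass, the chord is in first inversion (figured bass 6/5).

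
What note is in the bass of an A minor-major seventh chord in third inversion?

G#

The seventh of A minor-major seventh (A–C–E–G#) is G#; that is the bass in third inversion.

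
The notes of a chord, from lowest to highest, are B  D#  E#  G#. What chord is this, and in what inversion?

Reducing to letter names: B, D#, E#, G#. These stack in thirds as E#–G#–B–D# — an E# half-diminished seventh chord.
B is the fifth of E# half-diminished seventh; fifth in the bass means second inversion (figured bass 4/3).

E# half-diminished seventh, second inversion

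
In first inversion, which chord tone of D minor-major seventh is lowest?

F

D minor-major seventh is D–F–A–C#. First inversion places the third in the bass: F.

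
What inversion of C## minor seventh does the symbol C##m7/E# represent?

first inversion

C##m7/E# means C## minor seventh with E# in the bass. E# is the third of C## minor seventh (C##–E#–G##–B#), so this is first inversion.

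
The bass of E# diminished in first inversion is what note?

In first inversion the third is lowest. For E# diminished (E#–G#–B) that is G#.

G#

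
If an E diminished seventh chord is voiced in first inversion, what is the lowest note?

E diminished seventh is E–G–Bb–Db. First inversion places the third in the bass: G.

G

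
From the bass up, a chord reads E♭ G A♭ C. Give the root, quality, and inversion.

Ab major seventh, second inversion

Reducing to letter names: Eb, G, Ab, C. These stack in thirds as Ab–C–Eb–G — an Ab major seventh chord.
With the fifth (Eb) in the bass, the chord is in second inversion (figured bass 4/3).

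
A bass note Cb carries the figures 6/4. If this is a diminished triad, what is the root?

F

The figures 6/4 mean the fifth of the chord is in the bass. If Cb is the fifth of a diminished triad, the root is F (chord tones F–Ab–Cb).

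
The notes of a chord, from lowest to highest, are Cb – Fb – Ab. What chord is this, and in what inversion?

The distinct note names are Cb, Fb, Ab. Stacked in thirds they read Fb–Ab–Cb, which is a major triad on Fb.
Cb is the fifth of Fb major; fifth in the bass means second inversion (figured bass 6/4).

Fb major, second inversion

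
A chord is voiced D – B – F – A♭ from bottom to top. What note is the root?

Reordering D, B, F, Ab into stacked thirds gives B–D–F–Ab; the bottom of that stack, B, is the root.

B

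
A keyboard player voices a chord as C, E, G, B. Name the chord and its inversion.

C major seventh, root position

The pitch classes C, E, G, B arrange in thirds as C–E–G–B: a C major seventh chord.
C is the root of C major seventh; root in the bass means root position (figured bass 7).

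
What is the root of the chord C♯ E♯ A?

C#, E#, A are the tones of an A augmented triad (A–C#–E#), making A the root.

A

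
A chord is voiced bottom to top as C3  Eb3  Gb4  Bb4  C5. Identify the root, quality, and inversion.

C half-diminished seventh, root position

The pitch classes C, Eb, Gb, Bb arrange in thirds as C–Eb–Gb–Bb: a C half-diminished seventh chord.
C is the root of C half-diminished seventh; root in the bass means root position (figured bass 7).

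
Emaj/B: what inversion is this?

second inversion

Emaj/B means E major with B in the bass. B is the fifth of E major (E–G#–B), so this is second inversion.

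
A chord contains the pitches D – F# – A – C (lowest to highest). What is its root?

Reordering D, F#, A, C into stacked thirds gives D–F#–A–C; the bottom of that stack, D, is the root.

D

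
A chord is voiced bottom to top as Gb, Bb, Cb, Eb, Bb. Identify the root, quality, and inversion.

Cb major seventh, second inversion

The pitch classes Gb, Bb, Cb, Eb arrange in thirds as Cb–Eb–Gb–Bb: a Cb major seventh chord.
With the fifth (Gb) in the bass, the chord is in second inversion (figured bass 4/3).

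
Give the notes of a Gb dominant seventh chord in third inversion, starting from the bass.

Spelling Gb dominant seventh: Gb–Bb–Db–Fb. In third inversion the seventh is bass, giving Fb, Gb, Bb, Db from the bottom.

Fb, Gb, Bb, Db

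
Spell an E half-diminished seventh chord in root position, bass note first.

E half-diminished seventh is E–G–Bb–D. Root position puts the root (E) in the bass, with the remaining tones above: E, G, Bb, D.

E, G, Bb, D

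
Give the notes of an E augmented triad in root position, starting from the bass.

Spelling E augmented: E–G#–B#. In root position the root is bass, giving E, G#, B# from the bottom.

E, G#, B#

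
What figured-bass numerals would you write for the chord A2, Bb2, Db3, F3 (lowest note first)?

4/2

The notes A, Bb, Db, F stack in thirds as Bb–Db–F–A — a Bb minor-major seventh chord. The bass A is the seventh, so this is third inversion: figured 4/2.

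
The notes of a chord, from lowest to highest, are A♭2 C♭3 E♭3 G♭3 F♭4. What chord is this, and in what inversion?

The pitch classes Ab, Cb, Eb, Gb, Fb arrange in thirds as Fb–Ab–Cb–Eb–Gb: an Fb major ninth chord.
With the third (Ab) in the bass, the chord is in first inversion.

Fb major ninth, first inversion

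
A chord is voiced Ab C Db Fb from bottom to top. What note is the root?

Ab, C, Db, Fb are the tones of a Db minor-major seventh chord (Db–Fb–Ab–C), making Db the root.

Db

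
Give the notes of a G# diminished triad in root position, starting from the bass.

Spelling G# diminished: G#–B–D. In root position the root is bass, giving G#, B, D from the bottom.

G#, B, D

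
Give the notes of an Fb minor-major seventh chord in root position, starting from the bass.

Fb, Abb, Cb, Eb

The chord tones are Fb–Abb–Cb–Eb. With the root (Fb) lowest for root position: Fb, Abb, Cb, Eb.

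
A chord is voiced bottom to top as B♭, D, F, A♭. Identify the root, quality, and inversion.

The pitch classes Bb, D, F, Ab arrange in thirds as Bb–D–F–Ab: a Bb dominant seventh chord.
Bb is the root of Bb dominant seventh; root in the bass means root position (figured bass 7).

Bb dominant seventh, root position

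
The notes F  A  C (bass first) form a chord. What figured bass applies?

5/3

The notes F, A, C stack in thirds as F–A–C — an F major triad. The bass F is the root, so this is root position: figured 5/3.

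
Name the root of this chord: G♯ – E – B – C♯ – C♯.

C#

Reordering G#, E, B, C# into stacked thirds gives C#–E–G#–B; the bottom of that stack, C#, is the root.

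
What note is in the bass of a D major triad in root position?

D major is D–F#–A. Root position places the root in the bass: D.

D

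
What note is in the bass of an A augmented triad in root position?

In root position the root is lowest. For A augmented (A–C#–E#) that is A.

A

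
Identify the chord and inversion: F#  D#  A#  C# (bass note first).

D# minor seventh, first inversion

The pitch classes F#, D#, A#, C# arrange in thirds as D#–F#–A#–C#: a D# minor seventh chord.
F# is the third of D# minor seventh; third in the bass means first inversion (figured bass 6/5).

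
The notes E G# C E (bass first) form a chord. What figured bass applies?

6

The notes E, G#, C stack in thirds as C–E–G# — a C augmented triad. The bass E is the third, so this is first inversion: figured 6.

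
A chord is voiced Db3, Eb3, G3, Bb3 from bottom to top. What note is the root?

Eb

Db, Eb, G, Bb are the tones of an Eb dominant seventh chord (Eb–G–Bb–Db), making Eb the root.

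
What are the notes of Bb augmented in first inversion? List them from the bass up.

D, F#, Bb

The chord tones are Bb–D–F#. With the third (D) lowest for first inversion: D, F#, Bb.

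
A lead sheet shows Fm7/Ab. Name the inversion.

first inversion

Fm7/Ab means F minor seventh with Ab in the bass. Ab is the third of F minor seventh (F–Ab–C–Eb), so this is first inversion.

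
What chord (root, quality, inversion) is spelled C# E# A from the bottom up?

A augmented, first inversion

The distinct note names are C#, E#, A. Stacked in thirds they read A–C#–E#, which is an augmented triad on A.
C# is the third of A augmented; third in the bass means first inversion (figured bass 6).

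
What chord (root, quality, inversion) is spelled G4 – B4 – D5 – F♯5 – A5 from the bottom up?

The distinct note names are G, B, D, F#, A. Stacked in thirds they read G–B–D–F#–A, which is a major ninth chord on G.
With the root (G) in the bass, the chord is in root position.

G major ninth, root position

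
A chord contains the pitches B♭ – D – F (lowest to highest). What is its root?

Bb

Bb, D, F are the tones of a Bb major triad (Bb–D–F), making Bb the root.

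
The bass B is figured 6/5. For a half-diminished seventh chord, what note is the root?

G#

The figures 6/5 mean the third of the chord is in the bass. If B is the third of a half-diminished seventh chord, the root is G# (chord tones G#–B–D–F#).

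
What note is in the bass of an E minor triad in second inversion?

B

E minor is E–G–B. Second inversion places the fifth in the bass: B.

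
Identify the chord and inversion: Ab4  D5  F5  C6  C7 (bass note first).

Reducing to letter names: Ab, D, F, C. These stack in thirds as D–F–Ab–C — a D half-diminished seventh chord.
The lowest note is Ab, the fifth of the chord, so this is second inversion (figured bass 4/3).

D half-diminished seventh, second inversion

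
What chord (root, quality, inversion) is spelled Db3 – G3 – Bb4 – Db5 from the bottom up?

G diminished, second inversion

The distinct note names are Db, G, Bb. Stacked in thirds they read G–Bb–Db, which is a diminished triad on G.
The lowest note is Db, the fifth of the chord, so this is second inversion (figured bass 6/4).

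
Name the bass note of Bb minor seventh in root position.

Bb

In root position the root is lowest. For Bb minor seventh (Bb–Db–F–Ab) that is Bb.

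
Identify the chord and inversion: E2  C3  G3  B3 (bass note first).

C major seventh, first inversion

The pitch classes E, C, G, B arrange in thirds as C–E–G–B: a C major seventh chord.
With the third (E) in the bass, the chord is in first inversion (figured bass 6/5).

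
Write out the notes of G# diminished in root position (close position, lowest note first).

G#, B, D

G# diminished is G#–B–D. Root position puts the root (G#) in the bass, with the remaining tones above: G#, B, D.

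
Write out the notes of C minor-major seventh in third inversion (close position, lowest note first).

B, C, Eb, G

C minor-major seventh is C–Eb–G–B. Third inversion puts the seventh (B) in the bass, with the remaining tones above: B, C, Eb, G.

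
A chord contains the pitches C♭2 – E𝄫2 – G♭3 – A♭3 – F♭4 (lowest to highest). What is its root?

Fb

The distinct letter names are Cb, Ebb, Gb, Ab, Fb. Arranged as a stack of thirds they read Fb–Ab–Cb–Ebb–Gb, so Fb is the root (an Fb dominant ninth chord).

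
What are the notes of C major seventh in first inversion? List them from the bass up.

The chord tones are C–E–G–B. With the third (E) lowest for first inversion: E, G, B, C.

E, G, B, C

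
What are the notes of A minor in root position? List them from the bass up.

The chord tones are A–C–E. With the root (A) lowest for root position: A, C, E.

A, C, E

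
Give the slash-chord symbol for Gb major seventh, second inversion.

Second inversion of Gb major seventh has the fifth (Db) in the bass. As a slash chord: Gbmaj7/Db.

Gbmaj7/Db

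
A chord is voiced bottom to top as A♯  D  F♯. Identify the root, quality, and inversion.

The pitch classes A#, D, F# arrange in thirds as D–F#–A#: a D augmented triad.
The lowest note is A#, the fifth of the chord, so this is second inversion (figured bass 6/4).

D augmented, second inversion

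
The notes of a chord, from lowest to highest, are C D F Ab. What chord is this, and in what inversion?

Reducing to letter names: C, D, F, Ab. These stack in thirds as D–F–Ab–C — a D half-diminished seventh chord.
C is the seventh of D half-diminished seventh; seventh in the bass means third inversion (figured bass 4/2).

D half-diminished seventh, third inversion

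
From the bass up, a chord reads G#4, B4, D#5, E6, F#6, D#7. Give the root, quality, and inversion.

E major ninth, first inversion

The pitch classes G#, B, D#, E, F# arrange in thirds as E–G#–B–D#–F#: an E major ninth chord.
G# is the third of E major ninth; third in the bass means first inversion.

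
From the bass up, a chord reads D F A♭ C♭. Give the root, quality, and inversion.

The distinct note names are D, F, Ab, Cb. Stacked in thirds they read D–F–Ab–Cb, which is a diminished seventh chord on D.
The lowest note is D, the root of the chord, so this is root position (figured bass 7).

D diminished seventh, root position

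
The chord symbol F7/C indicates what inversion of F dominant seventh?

second inversion

F7/C means F dominant seventh with C in the bass. C is the fifth of F dominant seventh (F–A–C–Eb), so this is second inversion.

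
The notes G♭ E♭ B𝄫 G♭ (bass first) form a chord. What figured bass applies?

6

The notes Gb, Eb, Bbb stack in thirds as Eb–Gb–Bbb — an Eb diminished triad. The bass Gb is the third, so this is first inversion: figured 6.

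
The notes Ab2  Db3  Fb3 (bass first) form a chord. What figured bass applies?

6/4

The notes Ab, Db, Fb stack in thirds as Db–Fb–Ab — a Db minor triad. The bass Ab is the fifth, so this is second inversion: figured 6/4.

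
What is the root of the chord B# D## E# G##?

E#

Reordering B#, D##, E#, G## into stacked thirds gives E#–G##–B#–D##; the bottom of that stack, E#, is the root.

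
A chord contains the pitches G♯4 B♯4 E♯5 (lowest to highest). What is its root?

E#

G#, B#, E# are the tones of an E# minor triad (E#–G#–B#), making E# the root.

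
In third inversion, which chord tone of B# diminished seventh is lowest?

The seventh of B# diminished seventh (B#–D#–F#–A) is A; that is the bass in third inversion.

A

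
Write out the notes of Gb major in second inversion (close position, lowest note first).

Spelling Gb major: Gb–Bb–Db. In second inversion the fifth is bass, giving Db, Gb, Bb from the bottom.

Db, Gb, Bb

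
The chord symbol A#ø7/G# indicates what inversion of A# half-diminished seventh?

A#ø7/G# means A# half-diminished seventh with G# in the bass. G# is the seventh of A# half-diminished seventh (A#–C#–E–G#), so this is third inversion.

third inversion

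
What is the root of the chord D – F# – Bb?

Bb

D, F#, Bb are the tones of a Bb augmented triad (Bb–D–F#), making Bb the root.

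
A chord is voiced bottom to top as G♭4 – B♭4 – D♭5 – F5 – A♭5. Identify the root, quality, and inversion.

Gb major ninth, root position

The distinct note names are Gb, Bb, Db, F, Ab. Stacked in thirds they read Gb–Bb–Db–F–Ab, which is a major ninth chord on Gb.
With the root (Gb) in the bass, the chord is in root position.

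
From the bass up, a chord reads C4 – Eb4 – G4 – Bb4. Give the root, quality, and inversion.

C minor seventh, root position

Reducing to letter names: C, Eb, G, Bb. These stack in thirds as C–Eb–G–Bb — a C minor seventh chord.
C is the root of C minor seventh; root in the bass means root position (figured bass 7).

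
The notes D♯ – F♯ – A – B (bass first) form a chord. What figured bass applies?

6/5

The notes D#, F#, A, B stack in thirds as B–D#–F#–A — a B dominant seventh chord. The bass D# is the third, so this is first inversion: figured 6/5.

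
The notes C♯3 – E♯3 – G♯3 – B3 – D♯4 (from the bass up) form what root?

The distinct letter names are C#, E#, G#, B, D#. Arranged as a stack of thirds they read C#–E#–G#–B–D#, so C# is the root (a C# dominant ninth chord).

C#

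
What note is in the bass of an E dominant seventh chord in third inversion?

The seventh of E dominant seventh (E–G#–B–D) is D; that is the bass in third inversion.

D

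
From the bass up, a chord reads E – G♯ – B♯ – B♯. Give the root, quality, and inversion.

The distinct note names are E, G#, B#. Stacked in thirds they read E–G#–B#, which is an augmented triad on E.
With the root (E) in the bass, the chord is in root position (figured bass 5/3).

E augmented, root position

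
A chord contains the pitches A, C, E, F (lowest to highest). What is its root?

F

Reordering A, C, E, F into stacked thirds gives F–A–C–E; the bottom of that stack, F, is the root.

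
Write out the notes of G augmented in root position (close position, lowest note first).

Spelling G augmented: G–B–D#. In root position the root is bass, giving G, B, D# from the bottom.

G, B, D#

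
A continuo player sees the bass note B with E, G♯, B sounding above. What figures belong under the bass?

The notes B, E, G# stack in thirds as E–G#–B — an E major triad. The bass B is the fifth, so this is second inversion: figured 6/4.

6/4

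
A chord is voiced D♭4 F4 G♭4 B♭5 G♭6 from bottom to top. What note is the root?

The distinct letter names are Db, F, Gb, Bb. Arranged as a stack of thirds they read Gb–Bb–Db–F, so Gb is the root (a Gb major seventh chord).

Gb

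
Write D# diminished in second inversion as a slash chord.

Second inversion of D# diminished has the fifth (A) in the bass. As a slash chord: D#dim/A.

D#dim/A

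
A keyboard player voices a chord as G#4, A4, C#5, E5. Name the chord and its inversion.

Reducing to letter names: G#, A, C#, E. These stack in thirds as A–C#–E–G# — an A major seventh chord.
G# is the seventh of A major seventh; seventh in the bass means third inversion (figured bass 4/2).

A major seventh, third inversion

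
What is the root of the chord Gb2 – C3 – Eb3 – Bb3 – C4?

Reordering Gb, C, Eb, Bb into stacked thirds gives C–Eb–Gb–Bb; the bottom of that stack, C, is the root.

C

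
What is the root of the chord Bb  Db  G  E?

E

The distinct letter names are Bb, Db, G, E. Arranged as a stack of thirds they read E–G–Bb–Db, so E is the root (an E diminished seventh chord).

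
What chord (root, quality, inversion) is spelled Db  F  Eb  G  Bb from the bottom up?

Reducing to letter names: Db, F, Eb, G, Bb. These stack in thirds as Eb–G–Bb–Db–F — an Eb dominant ninth chord.
The lowest note is Db, the seventh of the chord, so this is third inversion.

Eb dominant ninth, third inversion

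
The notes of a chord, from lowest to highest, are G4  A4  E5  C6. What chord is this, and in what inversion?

A minor seventh, third inversion

The distinct note names are G, A, E, C. Stacked in thirds they read A–C–E–G, which is a minor seventh chord on A.
The lowest note is G, the seventh of the chord, so this is third inversion (figured bass 4/2).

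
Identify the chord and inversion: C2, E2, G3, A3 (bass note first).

A minor seventh, first inversion

The distinct note names are C, E, G, A. Stacked in thirds they read A–C–E–G, which is a minor seventh chord on A.
The lowest note is C, the third of the chord, so this is first inversion (figured bass 6/5).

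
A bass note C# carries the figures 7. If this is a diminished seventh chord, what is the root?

The figures 7 mean the root of the chord is in the bass. If C# is the root of a diminished seventh chord, the root is C# (chord tones C#–E–G–Bb).

C#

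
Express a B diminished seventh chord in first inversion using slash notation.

First inversion of B diminished seventh has the third (D) in the bass. As a slash chord: Bdim7/D.

Bdim7/D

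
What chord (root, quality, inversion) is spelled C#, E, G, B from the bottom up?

C# half-diminished seventh, root position

The pitch classes C#, E, G, B arrange in thirds as C#–E–G–B: a C# half-diminished seventh chord.
With the root (C#) in the bass, the chord is in root position (figured bass 7).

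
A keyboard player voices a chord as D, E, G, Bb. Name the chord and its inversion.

E half-diminished seventh, third inversion

The pitch classes D, E, G, Bb arrange in thirds as E–G–Bb–D: an E half-diminished seventh chord.
With the seventh (D) in the bass, the chord is in third inversion (figured bass 4/2).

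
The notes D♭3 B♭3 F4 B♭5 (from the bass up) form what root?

Db, Bb, F are the tones of a Bb minor triad (Bb–Db–F), making Bb the root.

Bb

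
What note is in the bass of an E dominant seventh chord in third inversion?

D

The seventh of E dominant seventh (E–G#–B–D) is D; that is the bass in third inversion.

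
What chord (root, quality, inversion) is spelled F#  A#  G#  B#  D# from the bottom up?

G# dominant ninth, third inversion

Reducing to letter names: F#, A#, G#, B#, D#. These stack in thirds as G#–B#–D#–F#–A# — a G# dominant ninth chord.
The lowest note is F#, the seventh of the chord, so this is third inversion.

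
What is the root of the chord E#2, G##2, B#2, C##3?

C##

The distinct letter names are E#, G##, B#, C##. Arranged as a stack of thirds they read C##–E#–G##–B#, so C## is the root (a C## minor seventh chord).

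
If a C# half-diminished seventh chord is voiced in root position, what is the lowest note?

C# half-diminished seventh is C#–E–G–B. Root position places the root in the bass: C#.

C#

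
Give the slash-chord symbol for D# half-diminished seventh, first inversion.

D#ø7/F#

First inversion of D# half-diminished seventh has the third (F#) in the bass. As a slash chord: D#ø7/F#.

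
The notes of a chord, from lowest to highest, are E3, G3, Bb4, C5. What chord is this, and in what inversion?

C dominant seventh, first inversion

The pitch classes E, G, Bb, C arrange in thirds as C–E–G–Bb: a C dominant seventh chord.
The lowest note is E, the third of the chord, so this is first inversion (figured bass 6/5).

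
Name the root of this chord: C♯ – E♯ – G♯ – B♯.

The distinct letter names are C#, E#, G#, B#. Arranged as a stack of thirds they read C#–E#–G#–B#, so C# is the root (a C# major seventh chord).

C#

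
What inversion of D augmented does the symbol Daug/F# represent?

first inversion

Daug/F# means D augmented with F# in the bass. F# is the third of D augmented (D–F#–A#), so this is first inversion.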